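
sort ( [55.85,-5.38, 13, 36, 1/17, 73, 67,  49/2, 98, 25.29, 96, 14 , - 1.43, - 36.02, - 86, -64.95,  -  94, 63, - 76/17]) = [ - 94, - 86, - 64.95,-36.02,- 5.38, - 76/17, - 1.43, 1/17, 13, 14,  49/2, 25.29, 36, 55.85, 63, 67, 73, 96 , 98]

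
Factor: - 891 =-3^4*11^1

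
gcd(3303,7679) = 1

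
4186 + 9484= 13670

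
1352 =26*52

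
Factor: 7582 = 2^1*17^1*223^1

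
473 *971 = 459283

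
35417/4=8854+ 1/4 = 8854.25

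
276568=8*34571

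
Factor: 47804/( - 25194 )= - 2^1*3^(-1)* 13^( - 1)*37^1  =  -74/39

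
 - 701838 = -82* 8559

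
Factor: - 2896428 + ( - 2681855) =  - 5578283 = - 1091^1*5113^1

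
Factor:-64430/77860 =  - 379/458 = - 2^( - 1 )*229^(-1) * 379^1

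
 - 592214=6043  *( - 98 ) 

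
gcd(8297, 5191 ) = 1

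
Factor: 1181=1181^1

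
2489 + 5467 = 7956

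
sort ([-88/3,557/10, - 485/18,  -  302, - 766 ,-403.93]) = [ - 766, - 403.93,-302,-88/3, - 485/18,557/10]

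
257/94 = 257/94 = 2.73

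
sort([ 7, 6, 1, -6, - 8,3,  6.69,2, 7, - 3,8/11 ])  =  [ - 8, - 6, - 3,  8/11, 1,2,  3, 6,  6.69, 7, 7]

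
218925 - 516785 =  - 297860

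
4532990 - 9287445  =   - 4754455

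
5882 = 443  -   - 5439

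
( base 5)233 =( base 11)62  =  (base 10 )68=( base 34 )20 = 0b1000100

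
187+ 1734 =1921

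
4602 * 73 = 335946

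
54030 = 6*9005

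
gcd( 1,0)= 1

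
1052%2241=1052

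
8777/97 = 8777/97 = 90.48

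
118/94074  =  59/47037 = 0.00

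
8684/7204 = 1 + 370/1801 = 1.21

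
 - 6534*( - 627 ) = 4096818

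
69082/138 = 34541/69  =  500.59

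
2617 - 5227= - 2610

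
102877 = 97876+5001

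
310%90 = 40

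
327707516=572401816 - 244694300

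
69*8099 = 558831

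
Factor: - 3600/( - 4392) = 50/61 = 2^1*5^2*61^( - 1)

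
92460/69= 1340  =  1340.00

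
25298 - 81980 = -56682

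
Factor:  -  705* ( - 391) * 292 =80491260=2^2*3^1*5^1* 17^1*23^1*47^1  *  73^1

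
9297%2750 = 1047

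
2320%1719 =601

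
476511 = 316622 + 159889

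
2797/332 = 8  +  141/332  =  8.42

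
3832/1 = 3832 = 3832.00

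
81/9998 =81/9998 =0.01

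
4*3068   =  12272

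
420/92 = 4 + 13/23 = 4.57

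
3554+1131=4685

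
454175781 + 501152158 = 955327939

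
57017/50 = 1140 + 17/50=1140.34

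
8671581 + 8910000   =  17581581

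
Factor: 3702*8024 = 2^4* 3^1*17^1*  59^1*617^1 = 29704848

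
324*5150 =1668600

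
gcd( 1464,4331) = 61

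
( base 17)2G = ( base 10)50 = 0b110010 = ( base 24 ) 22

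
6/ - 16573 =- 1  +  16567/16573=- 0.00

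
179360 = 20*8968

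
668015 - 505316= 162699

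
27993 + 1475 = 29468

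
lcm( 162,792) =7128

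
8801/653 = 8801/653 =13.48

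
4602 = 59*78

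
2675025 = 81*33025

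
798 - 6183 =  -5385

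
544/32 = 17 = 17.00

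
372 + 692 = 1064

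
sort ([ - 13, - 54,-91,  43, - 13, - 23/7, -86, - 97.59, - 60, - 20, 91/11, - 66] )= [-97.59,-91, - 86, - 66 , -60, - 54,-20, - 13, -13, - 23/7, 91/11, 43 ] 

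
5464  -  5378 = 86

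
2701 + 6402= 9103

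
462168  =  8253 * 56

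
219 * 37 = 8103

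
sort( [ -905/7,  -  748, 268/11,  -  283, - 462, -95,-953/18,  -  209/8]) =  [ - 748, - 462, - 283, - 905/7, - 95,  -  953/18, - 209/8, 268/11 ] 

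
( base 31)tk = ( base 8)1627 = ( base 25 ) 1BJ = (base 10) 919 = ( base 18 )2f1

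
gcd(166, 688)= 2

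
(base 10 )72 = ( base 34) 24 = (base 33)26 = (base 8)110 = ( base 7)132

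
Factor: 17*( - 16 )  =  - 2^4*17^1 =- 272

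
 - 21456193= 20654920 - 42111113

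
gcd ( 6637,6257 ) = 1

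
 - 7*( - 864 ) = 6048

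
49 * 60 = 2940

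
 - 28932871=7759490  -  36692361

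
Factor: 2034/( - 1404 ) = - 2^( -1)*3^( -1) * 13^ ( - 1)*113^1= -113/78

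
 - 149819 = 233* ( - 643)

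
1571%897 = 674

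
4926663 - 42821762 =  - 37895099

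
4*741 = 2964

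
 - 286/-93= 286/93 = 3.08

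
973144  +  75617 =1048761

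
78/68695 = 78/68695 = 0.00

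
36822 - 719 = 36103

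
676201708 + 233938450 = 910140158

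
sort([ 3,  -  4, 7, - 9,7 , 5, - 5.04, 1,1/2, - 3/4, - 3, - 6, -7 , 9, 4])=[ - 9, - 7, - 6, - 5.04, -4, - 3 , - 3/4 , 1/2,1, 3, 4, 5 , 7, 7, 9]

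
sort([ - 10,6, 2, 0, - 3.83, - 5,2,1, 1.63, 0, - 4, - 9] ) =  [ - 10, - 9, - 5, - 4, - 3.83,0 , 0,1,1.63, 2, 2 , 6 ] 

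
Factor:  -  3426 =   -  2^1 *3^1*571^1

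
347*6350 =2203450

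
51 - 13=38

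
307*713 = 218891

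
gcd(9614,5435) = 1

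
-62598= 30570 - 93168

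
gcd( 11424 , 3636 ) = 12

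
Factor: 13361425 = 5^2 * 7^1* 11^2*631^1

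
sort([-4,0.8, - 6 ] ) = [ -6, - 4,0.8 ] 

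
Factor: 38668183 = 17^1*2274599^1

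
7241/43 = 168  +  17/43= 168.40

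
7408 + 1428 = 8836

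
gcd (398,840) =2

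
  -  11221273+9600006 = - 1621267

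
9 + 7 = 16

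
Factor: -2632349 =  - 1291^1*2039^1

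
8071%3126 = 1819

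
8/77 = 8/77 = 0.10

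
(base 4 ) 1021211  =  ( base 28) 605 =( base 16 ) 1265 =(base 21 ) AE5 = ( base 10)4709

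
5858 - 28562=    - 22704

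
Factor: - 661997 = -7^1*17^1*5563^1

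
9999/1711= 5  +  1444/1711 = 5.84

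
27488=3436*8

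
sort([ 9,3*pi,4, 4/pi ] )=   [4/pi,4,9,3*pi]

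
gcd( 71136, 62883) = 9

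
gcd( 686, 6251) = 7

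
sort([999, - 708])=[ - 708, 999] 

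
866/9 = 866/9=96.22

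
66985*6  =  401910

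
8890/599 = 14+504/599 = 14.84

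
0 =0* 38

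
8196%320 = 196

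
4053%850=653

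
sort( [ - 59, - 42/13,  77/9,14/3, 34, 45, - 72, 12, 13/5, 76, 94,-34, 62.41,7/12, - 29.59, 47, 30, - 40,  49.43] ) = [ - 72, - 59, - 40, - 34, - 29.59, - 42/13, 7/12, 13/5,14/3, 77/9,12,30, 34,  45,47,49.43,62.41, 76,94]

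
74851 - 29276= 45575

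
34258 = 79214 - 44956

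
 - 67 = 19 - 86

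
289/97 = 2 + 95/97= 2.98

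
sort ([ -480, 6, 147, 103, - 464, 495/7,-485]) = [ - 485, - 480,  -  464,  6, 495/7,103, 147]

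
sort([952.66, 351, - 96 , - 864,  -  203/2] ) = [ -864, -203/2, - 96,351, 952.66 ] 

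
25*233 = 5825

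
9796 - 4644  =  5152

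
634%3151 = 634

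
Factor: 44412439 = 44412439^1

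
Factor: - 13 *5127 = -66651 = - 3^1* 13^1*1709^1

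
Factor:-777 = -3^1*7^1*37^1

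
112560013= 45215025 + 67344988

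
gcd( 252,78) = 6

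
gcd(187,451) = 11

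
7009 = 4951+2058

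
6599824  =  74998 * 88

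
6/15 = 2/5 = 0.40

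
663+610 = 1273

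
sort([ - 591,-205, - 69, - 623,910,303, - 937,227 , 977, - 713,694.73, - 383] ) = [ - 937,-713,  -  623, - 591 ,-383,- 205, - 69,227,303,694.73 , 910, 977 ]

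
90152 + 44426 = 134578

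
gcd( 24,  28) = 4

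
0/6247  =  0 = 0.00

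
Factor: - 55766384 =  - 2^4 * 367^1*9497^1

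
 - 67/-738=67/738 = 0.09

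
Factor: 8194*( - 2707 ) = -22181158= -  2^1*17^1*241^1 * 2707^1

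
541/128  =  4 + 29/128=4.23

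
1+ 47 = 48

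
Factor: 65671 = 17^1*3863^1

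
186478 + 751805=938283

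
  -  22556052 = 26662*( - 846) 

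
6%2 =0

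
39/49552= 39/49552  =  0.00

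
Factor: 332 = 2^2*83^1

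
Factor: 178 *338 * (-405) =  - 2^2 * 3^4 * 5^1*13^2 * 89^1 = - 24366420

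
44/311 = 44/311 = 0.14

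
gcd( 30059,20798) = 1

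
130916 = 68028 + 62888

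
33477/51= 11159/17=656.41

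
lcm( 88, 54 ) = 2376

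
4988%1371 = 875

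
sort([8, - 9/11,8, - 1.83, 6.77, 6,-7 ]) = [ - 7,-1.83, - 9/11 , 6, 6.77, 8, 8]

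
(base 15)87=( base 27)4j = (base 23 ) 5c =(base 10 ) 127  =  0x7f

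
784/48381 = 784/48381 = 0.02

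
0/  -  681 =0/1= -0.00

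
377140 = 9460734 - 9083594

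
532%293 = 239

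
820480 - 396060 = 424420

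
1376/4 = 344 = 344.00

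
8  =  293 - 285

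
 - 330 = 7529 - 7859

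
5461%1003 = 446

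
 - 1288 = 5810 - 7098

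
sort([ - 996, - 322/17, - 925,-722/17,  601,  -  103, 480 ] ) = [ - 996, - 925, - 103 , - 722/17, - 322/17,480,601]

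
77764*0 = 0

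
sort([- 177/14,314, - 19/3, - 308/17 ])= [ - 308/17, - 177/14,-19/3,314 ] 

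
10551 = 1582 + 8969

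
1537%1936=1537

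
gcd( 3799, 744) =1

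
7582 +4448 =12030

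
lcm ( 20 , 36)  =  180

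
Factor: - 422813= - 563^1*751^1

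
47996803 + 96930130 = 144926933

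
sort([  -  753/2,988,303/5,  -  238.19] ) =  [-753/2 ,  -  238.19,303/5,988 ] 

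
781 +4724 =5505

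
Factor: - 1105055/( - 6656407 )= 5^1*7^1*23^( - 2 )*12583^( - 1 )*31573^1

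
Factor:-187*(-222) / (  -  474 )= -11^1*17^1* 37^1*79^( - 1 ) = - 6919/79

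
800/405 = 160/81 = 1.98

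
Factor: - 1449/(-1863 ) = 3^( - 2)*7^1 = 7/9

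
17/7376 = 17/7376 =0.00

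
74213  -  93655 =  - 19442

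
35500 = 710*50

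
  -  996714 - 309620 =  - 1306334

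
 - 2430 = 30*( - 81)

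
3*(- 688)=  - 2064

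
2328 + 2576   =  4904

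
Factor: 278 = 2^1*139^1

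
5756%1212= 908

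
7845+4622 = 12467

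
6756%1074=312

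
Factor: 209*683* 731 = 11^1*17^1*19^1*43^1*683^1 = 104348057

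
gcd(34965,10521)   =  63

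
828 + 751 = 1579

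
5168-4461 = 707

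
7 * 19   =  133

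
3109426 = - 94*( - 33079)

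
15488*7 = 108416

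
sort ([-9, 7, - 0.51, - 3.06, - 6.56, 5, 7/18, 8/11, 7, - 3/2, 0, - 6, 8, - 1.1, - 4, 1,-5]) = [ - 9, - 6.56, - 6 , - 5, - 4, - 3.06, - 3/2,-1.1, - 0.51,0,7/18, 8/11, 1, 5, 7, 7, 8]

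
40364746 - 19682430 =20682316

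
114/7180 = 57/3590 = 0.02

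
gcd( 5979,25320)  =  3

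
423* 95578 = 40429494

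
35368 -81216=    - 45848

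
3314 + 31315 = 34629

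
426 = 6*71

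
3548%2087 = 1461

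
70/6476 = 35/3238 = 0.01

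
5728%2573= 582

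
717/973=717/973 =0.74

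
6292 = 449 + 5843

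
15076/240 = 62 + 49/60= 62.82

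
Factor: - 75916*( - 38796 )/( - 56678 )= - 1472618568/28339 = - 2^3*3^1*17^( - 1 )*53^1 * 61^1*1667^( - 1 ) *18979^1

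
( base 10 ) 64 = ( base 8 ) 100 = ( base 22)2k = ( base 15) 44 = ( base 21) 31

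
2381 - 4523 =-2142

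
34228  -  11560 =22668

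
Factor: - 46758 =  - 2^1*3^1*7793^1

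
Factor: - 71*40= -2^3 *5^1 *71^1 = - 2840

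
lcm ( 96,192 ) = 192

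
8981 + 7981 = 16962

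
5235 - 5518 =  - 283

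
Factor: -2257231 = -257^1*8783^1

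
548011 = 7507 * 73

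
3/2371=3/2371 = 0.00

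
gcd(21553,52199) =7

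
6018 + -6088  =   - 70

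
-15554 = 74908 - 90462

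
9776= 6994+2782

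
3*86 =258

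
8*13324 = 106592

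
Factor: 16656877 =3067^1*  5431^1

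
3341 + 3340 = 6681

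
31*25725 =797475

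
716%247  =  222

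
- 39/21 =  - 13/7=-1.86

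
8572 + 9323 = 17895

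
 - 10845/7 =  - 10845/7= - 1549.29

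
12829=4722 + 8107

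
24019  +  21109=45128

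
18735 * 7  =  131145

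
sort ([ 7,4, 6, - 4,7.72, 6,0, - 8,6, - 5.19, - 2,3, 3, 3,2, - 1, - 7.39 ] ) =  [ - 8, - 7.39, - 5.19, - 4, - 2, - 1, 0, 2  ,  3, 3,3,  4 , 6,  6, 6,7, 7.72 ] 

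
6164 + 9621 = 15785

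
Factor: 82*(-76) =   -  6232 = - 2^3*19^1*41^1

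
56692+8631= 65323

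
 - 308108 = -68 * 4531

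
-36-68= - 104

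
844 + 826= 1670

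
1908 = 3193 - 1285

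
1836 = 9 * 204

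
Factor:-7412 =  - 2^2*17^1*109^1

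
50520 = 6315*8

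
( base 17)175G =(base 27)9hh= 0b1101101111101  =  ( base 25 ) b6c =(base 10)7037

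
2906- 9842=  - 6936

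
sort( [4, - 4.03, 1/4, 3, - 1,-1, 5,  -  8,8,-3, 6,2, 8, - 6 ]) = [ - 8, - 6, - 4.03 , - 3, - 1, - 1, 1/4,2,3,4, 5,  6, 8,8 ]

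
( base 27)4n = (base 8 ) 203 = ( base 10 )131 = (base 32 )43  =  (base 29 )4f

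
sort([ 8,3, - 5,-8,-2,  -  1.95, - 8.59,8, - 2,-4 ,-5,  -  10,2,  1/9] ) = [-10,  -  8.59,  -  8,-5, - 5, - 4, - 2,-2, - 1.95, 1/9,2,3,8, 8 ] 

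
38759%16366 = 6027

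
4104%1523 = 1058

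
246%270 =246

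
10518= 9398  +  1120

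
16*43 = 688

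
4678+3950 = 8628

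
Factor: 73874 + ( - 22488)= 51386 = 2^1*25693^1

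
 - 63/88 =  - 1+25/88 = -0.72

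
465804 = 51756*9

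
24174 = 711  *34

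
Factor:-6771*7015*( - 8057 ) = 3^1*5^1 * 7^1 * 23^1*37^1*61^2*1151^1 = 382695938205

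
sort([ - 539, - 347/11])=[ -539, - 347/11 ] 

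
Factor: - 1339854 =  -2^1 * 3^1*107^1*  2087^1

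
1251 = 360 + 891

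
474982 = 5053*94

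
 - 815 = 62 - 877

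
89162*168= 14979216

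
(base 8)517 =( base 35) 9K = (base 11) 285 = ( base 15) 175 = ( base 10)335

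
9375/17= 551 + 8/17=551.47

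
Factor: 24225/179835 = 85/631 = 5^1*17^1 * 631^( - 1)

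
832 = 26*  32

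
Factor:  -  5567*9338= - 51984646 =- 2^1*7^1*19^1*23^1 * 29^1*293^1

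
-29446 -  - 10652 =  - 18794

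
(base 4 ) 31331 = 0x37D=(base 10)893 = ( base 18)2DB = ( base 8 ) 1575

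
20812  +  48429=69241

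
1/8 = 1/8 = 0.12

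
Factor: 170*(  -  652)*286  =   - 31700240= - 2^4 * 5^1*11^1*13^1*17^1*163^1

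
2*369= 738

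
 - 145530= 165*( - 882) 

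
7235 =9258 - 2023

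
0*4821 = 0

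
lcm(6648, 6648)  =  6648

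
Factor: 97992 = 2^3*3^2*1361^1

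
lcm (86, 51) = 4386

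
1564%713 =138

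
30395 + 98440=128835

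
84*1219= 102396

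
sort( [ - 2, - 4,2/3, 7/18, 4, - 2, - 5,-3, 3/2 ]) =[ - 5  ,  -  4,  -  3, - 2,-2,7/18, 2/3  ,  3/2, 4]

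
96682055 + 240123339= 336805394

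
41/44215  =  41/44215 = 0.00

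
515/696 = 515/696   =  0.74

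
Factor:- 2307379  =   - 19^1 *121441^1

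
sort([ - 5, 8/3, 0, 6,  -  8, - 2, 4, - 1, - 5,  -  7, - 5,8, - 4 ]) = [ - 8, - 7,-5, - 5, - 5, - 4,-2, - 1, 0, 8/3, 4 , 6,8 ]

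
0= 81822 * 0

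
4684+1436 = 6120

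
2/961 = 2/961 = 0.00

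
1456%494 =468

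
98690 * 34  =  3355460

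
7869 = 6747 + 1122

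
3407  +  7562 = 10969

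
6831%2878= 1075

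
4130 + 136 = 4266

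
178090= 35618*5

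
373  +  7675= 8048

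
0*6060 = 0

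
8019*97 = 777843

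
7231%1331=576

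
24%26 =24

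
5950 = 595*10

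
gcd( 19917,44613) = 9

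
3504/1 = 3504 = 3504.00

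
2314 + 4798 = 7112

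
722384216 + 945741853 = 1668126069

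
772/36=193/9 = 21.44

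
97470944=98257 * 992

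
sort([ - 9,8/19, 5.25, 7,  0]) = [ - 9,0, 8/19, 5.25, 7] 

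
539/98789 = 539/98789= 0.01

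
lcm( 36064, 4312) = 396704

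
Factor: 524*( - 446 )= - 2^3*131^1*223^1= -233704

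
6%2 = 0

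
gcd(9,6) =3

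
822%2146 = 822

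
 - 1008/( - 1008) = 1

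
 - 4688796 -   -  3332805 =  -  1355991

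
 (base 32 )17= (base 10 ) 39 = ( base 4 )213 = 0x27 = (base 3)1110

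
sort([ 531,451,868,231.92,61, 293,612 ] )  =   [61,231.92 , 293,451,531,612,868]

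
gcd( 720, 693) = 9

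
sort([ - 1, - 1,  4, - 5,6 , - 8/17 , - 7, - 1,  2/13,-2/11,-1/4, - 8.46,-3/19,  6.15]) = [ - 8.46,-7,  -  5, - 1, - 1, - 1, - 8/17, - 1/4,-2/11, - 3/19, 2/13,4, 6, 6.15]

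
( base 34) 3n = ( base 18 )6H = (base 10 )125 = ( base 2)1111101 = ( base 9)148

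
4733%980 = 813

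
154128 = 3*51376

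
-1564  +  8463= 6899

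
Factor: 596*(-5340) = - 2^4*3^1 * 5^1*89^1*149^1 = -  3182640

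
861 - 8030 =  - 7169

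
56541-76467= - 19926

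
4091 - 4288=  - 197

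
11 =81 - 70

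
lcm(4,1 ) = 4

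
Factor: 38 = 2^1  *19^1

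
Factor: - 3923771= -3923771^1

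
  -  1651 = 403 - 2054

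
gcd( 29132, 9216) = 4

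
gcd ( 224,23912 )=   56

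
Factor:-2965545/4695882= - 988515/1565294 =- 2^( - 1)*3^2*5^1*11^1*233^( - 1 )*1997^1*3359^(-1 )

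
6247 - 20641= - 14394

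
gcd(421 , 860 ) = 1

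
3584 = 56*64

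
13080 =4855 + 8225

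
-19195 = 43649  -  62844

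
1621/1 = 1621  =  1621.00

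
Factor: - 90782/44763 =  - 2^1  *3^(  -  1) * 19^1 * 43^( - 1)*347^( - 1 )*2389^1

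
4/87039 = 4/87039 = 0.00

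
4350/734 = 5 + 340/367 = 5.93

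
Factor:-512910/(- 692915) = 2^1*3^2*41^1*997^(- 1) = 738/997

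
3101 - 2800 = 301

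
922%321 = 280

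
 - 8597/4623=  - 2+649/4623 = -  1.86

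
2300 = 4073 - 1773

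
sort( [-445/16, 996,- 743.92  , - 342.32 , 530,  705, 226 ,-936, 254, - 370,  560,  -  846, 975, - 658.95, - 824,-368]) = [ - 936, - 846, - 824,- 743.92, - 658.95, - 370, - 368, - 342.32, - 445/16, 226, 254,530,560,705, 975, 996]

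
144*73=10512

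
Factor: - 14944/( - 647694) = 2^4  *3^( - 2)*467^1*35983^(  -  1 )=7472/323847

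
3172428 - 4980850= - 1808422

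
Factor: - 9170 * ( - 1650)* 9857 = 149141338500 = 2^2*3^1 * 5^3*7^1*11^1*131^1*9857^1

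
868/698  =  1  +  85/349 =1.24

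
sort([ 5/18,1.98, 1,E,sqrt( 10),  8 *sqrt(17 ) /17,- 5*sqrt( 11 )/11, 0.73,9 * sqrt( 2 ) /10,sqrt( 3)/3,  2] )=[ -5*sqrt(11)/11,5/18,sqrt(3 ) /3, 0.73,1,9* sqrt( 2 )/10, 8*sqrt(17)/17,1.98,  2,E,sqrt( 10) ] 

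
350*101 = 35350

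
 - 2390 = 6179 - 8569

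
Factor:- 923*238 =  - 219674 = -2^1 * 7^1*13^1 * 17^1*71^1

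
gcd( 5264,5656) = 56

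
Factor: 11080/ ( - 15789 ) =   -  2^3*3^( - 1 ) * 5^1*19^( - 1 ) =- 40/57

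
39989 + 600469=640458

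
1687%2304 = 1687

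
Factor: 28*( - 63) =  - 1764 = -  2^2*3^2*7^2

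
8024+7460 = 15484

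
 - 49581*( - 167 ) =8280027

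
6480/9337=6480/9337= 0.69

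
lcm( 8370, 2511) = 25110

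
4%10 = 4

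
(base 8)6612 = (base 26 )538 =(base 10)3466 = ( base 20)8d6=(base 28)4bm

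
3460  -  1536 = 1924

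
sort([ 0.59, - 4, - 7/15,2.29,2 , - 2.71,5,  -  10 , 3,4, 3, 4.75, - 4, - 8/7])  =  [ - 10, - 4 , - 4  ,-2.71  , - 8/7,  -  7/15,0.59, 2, 2.29, 3,3 , 4, 4.75 , 5]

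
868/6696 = 7/54 = 0.13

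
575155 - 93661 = 481494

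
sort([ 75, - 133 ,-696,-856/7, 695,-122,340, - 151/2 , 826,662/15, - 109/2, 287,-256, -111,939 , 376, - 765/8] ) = [-696,  -  256,-133,-856/7, - 122 , - 111,-765/8, - 151/2, - 109/2 , 662/15,75,287,340 , 376, 695, 826,939 ] 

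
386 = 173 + 213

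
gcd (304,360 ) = 8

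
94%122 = 94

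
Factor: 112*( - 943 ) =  - 2^4*7^1*23^1*41^1 =-105616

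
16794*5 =83970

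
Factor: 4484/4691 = 2^2*19^1 * 59^1 * 4691^( - 1 )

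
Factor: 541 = 541^1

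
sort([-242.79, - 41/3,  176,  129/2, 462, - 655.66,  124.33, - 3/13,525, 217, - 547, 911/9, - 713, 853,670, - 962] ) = [ - 962, - 713, - 655.66,-547, - 242.79, - 41/3 , - 3/13 , 129/2,911/9,  124.33,176, 217,  462,525,670 , 853 ] 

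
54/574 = 27/287=0.09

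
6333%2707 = 919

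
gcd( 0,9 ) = 9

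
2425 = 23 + 2402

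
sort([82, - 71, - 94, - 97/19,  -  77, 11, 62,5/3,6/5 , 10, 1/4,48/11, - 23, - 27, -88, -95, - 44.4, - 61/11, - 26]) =[-95, -94,-88, - 77, - 71, - 44.4, - 27, - 26, - 23,-61/11, - 97/19,1/4,6/5, 5/3, 48/11, 10, 11, 62,82]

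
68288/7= 9755 + 3/7 = 9755.43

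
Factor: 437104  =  2^4 *17^1*1607^1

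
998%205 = 178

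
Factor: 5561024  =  2^6*7^1*12413^1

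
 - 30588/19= - 1610+ 2/19 =- 1609.89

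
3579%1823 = 1756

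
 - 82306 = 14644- 96950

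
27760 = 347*80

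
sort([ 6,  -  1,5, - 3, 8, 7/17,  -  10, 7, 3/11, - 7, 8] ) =[ - 10, - 7,  -  3, - 1, 3/11, 7/17,5, 6,7 , 8, 8 ] 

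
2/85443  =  2/85443 = 0.00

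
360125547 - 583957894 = - 223832347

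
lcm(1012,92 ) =1012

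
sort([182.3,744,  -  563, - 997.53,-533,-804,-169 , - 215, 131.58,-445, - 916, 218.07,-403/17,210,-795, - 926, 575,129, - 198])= [ - 997.53, - 926, - 916, - 804,-795, - 563,-533,-445, - 215, - 198,-169,  -  403/17,129,  131.58, 182.3, 210, 218.07, 575, 744 ] 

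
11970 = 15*798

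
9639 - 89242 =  - 79603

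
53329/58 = 53329/58 = 919.47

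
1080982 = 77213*14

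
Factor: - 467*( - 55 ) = 25685 =5^1*11^1*467^1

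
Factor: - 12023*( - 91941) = 1105406643 = 3^1*11^1*19^1*1093^1*1613^1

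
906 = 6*151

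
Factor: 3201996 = 2^2 * 3^1*7^1*38119^1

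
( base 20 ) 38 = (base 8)104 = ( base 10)68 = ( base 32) 24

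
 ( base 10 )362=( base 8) 552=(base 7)1025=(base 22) ga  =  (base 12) 262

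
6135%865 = 80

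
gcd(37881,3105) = 621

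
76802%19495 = 18317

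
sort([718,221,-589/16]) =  [ - 589/16, 221,718 ] 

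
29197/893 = 29197/893 =32.70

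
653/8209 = 653/8209 = 0.08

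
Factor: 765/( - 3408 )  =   - 2^ ( - 4 )*3^1*5^1*17^1*71^( -1 ) = - 255/1136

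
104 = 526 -422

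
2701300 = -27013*(  -  100)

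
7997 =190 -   -  7807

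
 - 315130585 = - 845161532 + 530030947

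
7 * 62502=437514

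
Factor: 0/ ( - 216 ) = 0^1 = 0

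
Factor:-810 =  - 2^1*3^4 * 5^1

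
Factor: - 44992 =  - 2^6 * 19^1*37^1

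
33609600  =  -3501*(-9600)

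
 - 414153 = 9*( - 46017 ) 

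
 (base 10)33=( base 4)201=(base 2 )100001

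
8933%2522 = 1367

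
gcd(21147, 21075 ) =3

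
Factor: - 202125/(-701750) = 2^(  -  1)  *3^1*7^1*11^1*401^( - 1 ) =231/802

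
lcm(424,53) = 424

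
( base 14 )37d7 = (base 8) 23101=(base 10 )9793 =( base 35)7ys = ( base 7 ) 40360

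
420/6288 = 35/524 = 0.07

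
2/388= 1/194= 0.01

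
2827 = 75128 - 72301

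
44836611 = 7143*6277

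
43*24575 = 1056725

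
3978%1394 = 1190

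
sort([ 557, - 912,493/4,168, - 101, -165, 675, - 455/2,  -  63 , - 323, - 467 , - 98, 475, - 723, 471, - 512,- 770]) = [ - 912, - 770, - 723, - 512, - 467, - 323, - 455/2, - 165, - 101,- 98,-63,493/4,168,471, 475,  557, 675]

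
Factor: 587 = 587^1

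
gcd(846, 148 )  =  2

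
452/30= 226/15=15.07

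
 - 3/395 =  - 3/395  =  - 0.01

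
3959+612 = 4571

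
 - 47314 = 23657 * ( - 2)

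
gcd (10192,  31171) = 7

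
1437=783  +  654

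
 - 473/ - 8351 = 473/8351 = 0.06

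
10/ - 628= - 5/314 = - 0.02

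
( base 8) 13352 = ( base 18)101g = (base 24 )a4a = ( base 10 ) 5866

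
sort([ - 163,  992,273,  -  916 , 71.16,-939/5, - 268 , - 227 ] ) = [ - 916, -268, - 227,- 939/5, - 163, 71.16,  273 , 992] 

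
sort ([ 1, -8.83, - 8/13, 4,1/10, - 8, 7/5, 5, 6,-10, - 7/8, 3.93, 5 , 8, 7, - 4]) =[ - 10,-8.83, - 8, - 4, - 7/8, - 8/13,1/10,1, 7/5, 3.93, 4,5,5,6,7,8]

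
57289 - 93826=-36537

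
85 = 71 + 14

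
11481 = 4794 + 6687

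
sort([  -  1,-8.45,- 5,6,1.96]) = [-8.45, - 5,  -  1,1.96,  6]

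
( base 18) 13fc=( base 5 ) 211321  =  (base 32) 6te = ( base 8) 15656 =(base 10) 7086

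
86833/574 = 86833/574 = 151.28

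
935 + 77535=78470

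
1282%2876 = 1282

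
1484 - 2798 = -1314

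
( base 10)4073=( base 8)7751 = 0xfe9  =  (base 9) 5525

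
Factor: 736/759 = 2^5*3^( -1 )*11^(-1) = 32/33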